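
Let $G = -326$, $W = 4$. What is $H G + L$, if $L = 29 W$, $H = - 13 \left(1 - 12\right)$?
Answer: $-46502$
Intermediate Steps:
$H = 143$ ($H = \left(-13\right) \left(-11\right) = 143$)
$L = 116$ ($L = 29 \cdot 4 = 116$)
$H G + L = 143 \left(-326\right) + 116 = -46618 + 116 = -46502$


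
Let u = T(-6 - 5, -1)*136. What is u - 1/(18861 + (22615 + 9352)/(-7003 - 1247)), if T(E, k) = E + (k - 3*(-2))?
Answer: -126946175178/155571283 ≈ -816.00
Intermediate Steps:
T(E, k) = 6 + E + k (T(E, k) = E + (k + 6) = E + (6 + k) = 6 + E + k)
u = -816 (u = (6 + (-6 - 5) - 1)*136 = (6 - 11 - 1)*136 = -6*136 = -816)
u - 1/(18861 + (22615 + 9352)/(-7003 - 1247)) = -816 - 1/(18861 + (22615 + 9352)/(-7003 - 1247)) = -816 - 1/(18861 + 31967/(-8250)) = -816 - 1/(18861 + 31967*(-1/8250)) = -816 - 1/(18861 - 31967/8250) = -816 - 1/155571283/8250 = -816 - 1*8250/155571283 = -816 - 8250/155571283 = -126946175178/155571283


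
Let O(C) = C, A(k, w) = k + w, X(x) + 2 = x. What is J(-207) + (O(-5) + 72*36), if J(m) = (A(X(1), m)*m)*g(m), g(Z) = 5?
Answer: 217867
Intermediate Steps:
X(x) = -2 + x
J(m) = 5*m*(-1 + m) (J(m) = (((-2 + 1) + m)*m)*5 = ((-1 + m)*m)*5 = (m*(-1 + m))*5 = 5*m*(-1 + m))
J(-207) + (O(-5) + 72*36) = 5*(-207)*(-1 - 207) + (-5 + 72*36) = 5*(-207)*(-208) + (-5 + 2592) = 215280 + 2587 = 217867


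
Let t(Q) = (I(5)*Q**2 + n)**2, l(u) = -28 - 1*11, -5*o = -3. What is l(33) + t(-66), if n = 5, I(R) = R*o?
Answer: 170903290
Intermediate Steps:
o = 3/5 (o = -1/5*(-3) = 3/5 ≈ 0.60000)
I(R) = 3*R/5 (I(R) = R*(3/5) = 3*R/5)
l(u) = -39 (l(u) = -28 - 11 = -39)
t(Q) = (5 + 3*Q**2)**2 (t(Q) = (((3/5)*5)*Q**2 + 5)**2 = (3*Q**2 + 5)**2 = (5 + 3*Q**2)**2)
l(33) + t(-66) = -39 + (5 + 3*(-66)**2)**2 = -39 + (5 + 3*4356)**2 = -39 + (5 + 13068)**2 = -39 + 13073**2 = -39 + 170903329 = 170903290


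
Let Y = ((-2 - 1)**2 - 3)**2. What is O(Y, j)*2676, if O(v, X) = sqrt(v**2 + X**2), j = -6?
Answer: 16056*sqrt(37) ≈ 97665.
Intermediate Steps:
Y = 36 (Y = ((-3)**2 - 3)**2 = (9 - 3)**2 = 6**2 = 36)
O(v, X) = sqrt(X**2 + v**2)
O(Y, j)*2676 = sqrt((-6)**2 + 36**2)*2676 = sqrt(36 + 1296)*2676 = sqrt(1332)*2676 = (6*sqrt(37))*2676 = 16056*sqrt(37)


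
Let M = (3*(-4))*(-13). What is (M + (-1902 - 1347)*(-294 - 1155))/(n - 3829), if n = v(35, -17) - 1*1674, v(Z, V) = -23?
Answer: -1569319/1842 ≈ -851.96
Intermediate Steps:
n = -1697 (n = -23 - 1*1674 = -23 - 1674 = -1697)
M = 156 (M = -12*(-13) = 156)
(M + (-1902 - 1347)*(-294 - 1155))/(n - 3829) = (156 + (-1902 - 1347)*(-294 - 1155))/(-1697 - 3829) = (156 - 3249*(-1449))/(-5526) = (156 + 4707801)*(-1/5526) = 4707957*(-1/5526) = -1569319/1842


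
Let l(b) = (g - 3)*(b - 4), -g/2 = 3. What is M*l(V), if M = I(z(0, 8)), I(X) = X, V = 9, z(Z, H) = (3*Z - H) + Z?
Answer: 360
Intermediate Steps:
z(Z, H) = -H + 4*Z (z(Z, H) = (-H + 3*Z) + Z = -H + 4*Z)
g = -6 (g = -2*3 = -6)
M = -8 (M = -1*8 + 4*0 = -8 + 0 = -8)
l(b) = 36 - 9*b (l(b) = (-6 - 3)*(b - 4) = -9*(-4 + b) = 36 - 9*b)
M*l(V) = -8*(36 - 9*9) = -8*(36 - 81) = -8*(-45) = 360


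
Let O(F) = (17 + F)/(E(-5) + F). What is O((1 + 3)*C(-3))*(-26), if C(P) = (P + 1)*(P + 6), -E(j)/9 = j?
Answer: 26/3 ≈ 8.6667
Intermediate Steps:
E(j) = -9*j
C(P) = (1 + P)*(6 + P)
O(F) = (17 + F)/(45 + F) (O(F) = (17 + F)/(-9*(-5) + F) = (17 + F)/(45 + F))
O((1 + 3)*C(-3))*(-26) = ((17 + (1 + 3)*(6 + (-3)² + 7*(-3)))/(45 + (1 + 3)*(6 + (-3)² + 7*(-3))))*(-26) = ((17 + 4*(6 + 9 - 21))/(45 + 4*(6 + 9 - 21)))*(-26) = ((17 + 4*(-6))/(45 + 4*(-6)))*(-26) = ((17 - 24)/(45 - 24))*(-26) = (-7/21)*(-26) = ((1/21)*(-7))*(-26) = -⅓*(-26) = 26/3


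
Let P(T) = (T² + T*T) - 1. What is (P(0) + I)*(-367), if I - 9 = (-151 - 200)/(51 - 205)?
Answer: -580961/154 ≈ -3772.5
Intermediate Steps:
P(T) = -1 + 2*T² (P(T) = (T² + T²) - 1 = 2*T² - 1 = -1 + 2*T²)
I = 1737/154 (I = 9 + (-151 - 200)/(51 - 205) = 9 - 351/(-154) = 9 - 351*(-1/154) = 9 + 351/154 = 1737/154 ≈ 11.279)
(P(0) + I)*(-367) = ((-1 + 2*0²) + 1737/154)*(-367) = ((-1 + 2*0) + 1737/154)*(-367) = ((-1 + 0) + 1737/154)*(-367) = (-1 + 1737/154)*(-367) = (1583/154)*(-367) = -580961/154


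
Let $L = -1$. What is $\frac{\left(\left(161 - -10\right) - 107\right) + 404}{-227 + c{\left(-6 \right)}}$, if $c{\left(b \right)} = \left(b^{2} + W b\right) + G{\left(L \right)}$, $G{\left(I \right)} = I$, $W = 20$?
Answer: $- \frac{3}{2} \approx -1.5$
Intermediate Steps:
$c{\left(b \right)} = -1 + b^{2} + 20 b$ ($c{\left(b \right)} = \left(b^{2} + 20 b\right) - 1 = -1 + b^{2} + 20 b$)
$\frac{\left(\left(161 - -10\right) - 107\right) + 404}{-227 + c{\left(-6 \right)}} = \frac{\left(\left(161 - -10\right) - 107\right) + 404}{-227 + \left(-1 + \left(-6\right)^{2} + 20 \left(-6\right)\right)} = \frac{\left(\left(161 + \left(-20 + 30\right)\right) - 107\right) + 404}{-227 - 85} = \frac{\left(\left(161 + 10\right) - 107\right) + 404}{-227 - 85} = \frac{\left(171 - 107\right) + 404}{-312} = \left(64 + 404\right) \left(- \frac{1}{312}\right) = 468 \left(- \frac{1}{312}\right) = - \frac{3}{2}$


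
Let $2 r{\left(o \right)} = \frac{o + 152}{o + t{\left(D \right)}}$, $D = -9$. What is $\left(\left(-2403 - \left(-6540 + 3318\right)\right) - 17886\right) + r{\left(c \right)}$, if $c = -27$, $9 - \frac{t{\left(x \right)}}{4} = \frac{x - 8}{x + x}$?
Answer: $- \frac{1603173}{94} \approx -17055.0$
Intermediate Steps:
$t{\left(x \right)} = 36 - \frac{2 \left(-8 + x\right)}{x}$ ($t{\left(x \right)} = 36 - 4 \frac{x - 8}{x + x} = 36 - 4 \frac{-8 + x}{2 x} = 36 - \frac{2 \left(-8 + x\right)}{x}$)
$r{\left(o \right)} = \frac{152 + o}{2 \left(\frac{290}{9} + o\right)}$ ($r{\left(o \right)} = \frac{\left(o + 152\right) \frac{1}{o + \left(34 + \frac{16}{-9}\right)}}{2} = \frac{\left(152 + o\right) \frac{1}{o + \left(34 + 16 \left(- \frac{1}{9}\right)\right)}}{2} = \frac{\left(152 + o\right) \frac{1}{o + \left(34 - \frac{16}{9}\right)}}{2} = \frac{\left(152 + o\right) \frac{1}{o + \frac{290}{9}}}{2} = \frac{\left(152 + o\right) \frac{1}{\frac{290}{9} + o}}{2} = \frac{\frac{1}{\frac{290}{9} + o} \left(152 + o\right)}{2} = \frac{152 + o}{2 \left(\frac{290}{9} + o\right)}$)
$\left(\left(-2403 - \left(-6540 + 3318\right)\right) - 17886\right) + r{\left(c \right)} = \left(\left(-2403 - \left(-6540 + 3318\right)\right) - 17886\right) + \frac{9 \left(152 - 27\right)}{2 \left(290 + 9 \left(-27\right)\right)} = \left(\left(-2403 - -3222\right) - 17886\right) + \frac{9}{2} \frac{1}{290 - 243} \cdot 125 = \left(\left(-2403 + 3222\right) - 17886\right) + \frac{9}{2} \cdot \frac{1}{47} \cdot 125 = \left(819 - 17886\right) + \frac{9}{2} \cdot \frac{1}{47} \cdot 125 = -17067 + \frac{1125}{94} = - \frac{1603173}{94}$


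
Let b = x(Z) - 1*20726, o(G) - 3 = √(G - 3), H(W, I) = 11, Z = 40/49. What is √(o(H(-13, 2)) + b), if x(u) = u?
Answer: √(-1015387 + 98*√2)/7 ≈ 143.94*I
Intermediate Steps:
Z = 40/49 (Z = 40*(1/49) = 40/49 ≈ 0.81633)
o(G) = 3 + √(-3 + G) (o(G) = 3 + √(G - 3) = 3 + √(-3 + G))
b = -1015534/49 (b = 40/49 - 1*20726 = 40/49 - 20726 = -1015534/49 ≈ -20725.)
√(o(H(-13, 2)) + b) = √((3 + √(-3 + 11)) - 1015534/49) = √((3 + √8) - 1015534/49) = √((3 + 2*√2) - 1015534/49) = √(-1015387/49 + 2*√2)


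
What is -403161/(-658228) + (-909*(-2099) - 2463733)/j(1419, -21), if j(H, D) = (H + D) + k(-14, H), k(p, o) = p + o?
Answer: -364674884893/1845013084 ≈ -197.65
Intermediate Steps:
k(p, o) = o + p
j(H, D) = -14 + D + 2*H (j(H, D) = (H + D) + (H - 14) = (D + H) + (-14 + H) = -14 + D + 2*H)
-403161/(-658228) + (-909*(-2099) - 2463733)/j(1419, -21) = -403161/(-658228) + (-909*(-2099) - 2463733)/(-14 - 21 + 2*1419) = -403161*(-1/658228) + (1907991 - 2463733)/(-14 - 21 + 2838) = 403161/658228 - 555742/2803 = -364674884893/1845013084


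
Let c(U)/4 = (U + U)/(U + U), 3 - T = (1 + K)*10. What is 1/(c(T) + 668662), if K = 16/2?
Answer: 1/668666 ≈ 1.4955e-6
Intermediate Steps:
K = 8 (K = 16*(½) = 8)
T = -87 (T = 3 - (1 + 8)*10 = 3 - 9*10 = 3 - 1*90 = 3 - 90 = -87)
c(U) = 4 (c(U) = 4*((U + U)/(U + U)) = 4*((2*U)/((2*U))) = 4*((2*U)*(1/(2*U))) = 4*1 = 4)
1/(c(T) + 668662) = 1/(4 + 668662) = 1/668666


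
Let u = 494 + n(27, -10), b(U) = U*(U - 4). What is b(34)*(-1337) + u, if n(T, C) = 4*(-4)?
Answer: -1363262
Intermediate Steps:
n(T, C) = -16
b(U) = U*(-4 + U)
u = 478 (u = 494 - 16 = 478)
b(34)*(-1337) + u = (34*(-4 + 34))*(-1337) + 478 = (34*30)*(-1337) + 478 = 1020*(-1337) + 478 = -1363740 + 478 = -1363262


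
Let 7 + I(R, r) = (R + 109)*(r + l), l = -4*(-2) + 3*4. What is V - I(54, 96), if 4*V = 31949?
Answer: -43655/4 ≈ -10914.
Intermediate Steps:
l = 20 (l = 8 + 12 = 20)
I(R, r) = -7 + (20 + r)*(109 + R) (I(R, r) = -7 + (R + 109)*(r + 20) = -7 + (109 + R)*(20 + r) = -7 + (20 + r)*(109 + R))
V = 31949/4 (V = (¼)*31949 = 31949/4 ≈ 7987.3)
V - I(54, 96) = 31949/4 - (2173 + 20*54 + 109*96 + 54*96) = 31949/4 - (2173 + 1080 + 10464 + 5184) = 31949/4 - 1*18901 = 31949/4 - 18901 = -43655/4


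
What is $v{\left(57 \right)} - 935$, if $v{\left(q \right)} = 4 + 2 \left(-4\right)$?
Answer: $-939$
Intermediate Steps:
$v{\left(q \right)} = -4$ ($v{\left(q \right)} = 4 - 8 = -4$)
$v{\left(57 \right)} - 935 = -4 - 935 = -939$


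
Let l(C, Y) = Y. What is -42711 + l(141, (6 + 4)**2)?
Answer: -42611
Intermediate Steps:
-42711 + l(141, (6 + 4)**2) = -42711 + (6 + 4)**2 = -42711 + 10**2 = -42711 + 100 = -42611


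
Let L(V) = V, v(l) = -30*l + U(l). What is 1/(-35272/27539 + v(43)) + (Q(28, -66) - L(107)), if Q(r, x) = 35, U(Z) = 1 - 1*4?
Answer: -2566337867/35643199 ≈ -72.001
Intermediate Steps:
U(Z) = -3 (U(Z) = 1 - 4 = -3)
v(l) = -3 - 30*l (v(l) = -30*l - 3 = -3 - 30*l)
1/(-35272/27539 + v(43)) + (Q(28, -66) - L(107)) = 1/(-35272/27539 + (-3 - 30*43)) + (35 - 1*107) = 1/(-35272*1/27539 + (-3 - 1290)) + (35 - 107) = 1/(-35272/27539 - 1293) - 72 = 1/(-35643199/27539) - 72 = -27539/35643199 - 72 = -2566337867/35643199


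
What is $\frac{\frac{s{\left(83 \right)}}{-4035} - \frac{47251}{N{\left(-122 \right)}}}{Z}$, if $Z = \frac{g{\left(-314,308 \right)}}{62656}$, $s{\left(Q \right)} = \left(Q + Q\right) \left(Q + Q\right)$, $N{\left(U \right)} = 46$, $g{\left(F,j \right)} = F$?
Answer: $\frac{3006318854704}{14570385} \approx 2.0633 \cdot 10^{5}$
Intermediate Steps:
$s{\left(Q \right)} = 4 Q^{2}$ ($s{\left(Q \right)} = 2 Q 2 Q = 4 Q^{2}$)
$Z = - \frac{157}{31328}$ ($Z = - \frac{314}{62656} = \left(-314\right) \frac{1}{62656} = - \frac{157}{31328} \approx -0.0050115$)
$\frac{\frac{s{\left(83 \right)}}{-4035} - \frac{47251}{N{\left(-122 \right)}}}{Z} = \frac{\frac{4 \cdot 83^{2}}{-4035} - \frac{47251}{46}}{- \frac{157}{31328}} = \left(4 \cdot 6889 \left(- \frac{1}{4035}\right) - \frac{47251}{46}\right) \left(- \frac{31328}{157}\right) = \left(27556 \left(- \frac{1}{4035}\right) - \frac{47251}{46}\right) \left(- \frac{31328}{157}\right) = \left(- \frac{27556}{4035} - \frac{47251}{46}\right) \left(- \frac{31328}{157}\right) = \left(- \frac{191925361}{185610}\right) \left(- \frac{31328}{157}\right) = \frac{3006318854704}{14570385}$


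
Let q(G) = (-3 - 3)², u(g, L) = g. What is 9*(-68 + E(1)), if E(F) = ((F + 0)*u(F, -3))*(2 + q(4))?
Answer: -270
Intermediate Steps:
q(G) = 36 (q(G) = (-6)² = 36)
E(F) = 38*F² (E(F) = ((F + 0)*F)*(2 + 36) = (F*F)*38 = F²*38 = 38*F²)
9*(-68 + E(1)) = 9*(-68 + 38*1²) = 9*(-68 + 38*1) = 9*(-68 + 38) = 9*(-30) = -270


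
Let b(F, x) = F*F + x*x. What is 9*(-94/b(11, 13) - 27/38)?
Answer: -51309/5510 ≈ -9.3120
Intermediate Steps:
b(F, x) = F**2 + x**2
9*(-94/b(11, 13) - 27/38) = 9*(-94/(11**2 + 13**2) - 27/38) = 9*(-94/(121 + 169) - 27*1/38) = 9*(-94/290 - 27/38) = 9*(-94*1/290 - 27/38) = 9*(-47/145 - 27/38) = 9*(-5701/5510) = -51309/5510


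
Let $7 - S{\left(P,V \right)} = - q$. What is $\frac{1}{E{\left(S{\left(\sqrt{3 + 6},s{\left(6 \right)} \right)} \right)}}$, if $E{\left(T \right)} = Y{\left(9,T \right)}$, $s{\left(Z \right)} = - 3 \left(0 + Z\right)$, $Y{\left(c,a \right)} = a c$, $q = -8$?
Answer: $- \frac{1}{9} \approx -0.11111$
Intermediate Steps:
$s{\left(Z \right)} = - 3 Z$
$S{\left(P,V \right)} = -1$ ($S{\left(P,V \right)} = 7 - \left(-1\right) \left(-8\right) = 7 - 8 = -1$)
$E{\left(T \right)} = 9 T$ ($E{\left(T \right)} = T 9 = 9 T$)
$\frac{1}{E{\left(S{\left(\sqrt{3 + 6},s{\left(6 \right)} \right)} \right)}} = \frac{1}{9 \left(-1\right)} = \frac{1}{-9} = - \frac{1}{9}$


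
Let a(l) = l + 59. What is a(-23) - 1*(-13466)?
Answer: 13502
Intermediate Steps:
a(l) = 59 + l
a(-23) - 1*(-13466) = (59 - 23) - 1*(-13466) = 36 + 13466 = 13502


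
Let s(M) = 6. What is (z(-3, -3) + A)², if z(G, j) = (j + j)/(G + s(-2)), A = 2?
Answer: 0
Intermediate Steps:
z(G, j) = 2*j/(6 + G) (z(G, j) = (j + j)/(G + 6) = (2*j)/(6 + G) = 2*j/(6 + G))
(z(-3, -3) + A)² = (2*(-3)/(6 - 3) + 2)² = (2*(-3)/3 + 2)² = (2*(-3)*(⅓) + 2)² = (-2 + 2)² = 0² = 0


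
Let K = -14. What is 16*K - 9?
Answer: -233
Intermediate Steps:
16*K - 9 = 16*(-14) - 9 = -224 - 9 = -233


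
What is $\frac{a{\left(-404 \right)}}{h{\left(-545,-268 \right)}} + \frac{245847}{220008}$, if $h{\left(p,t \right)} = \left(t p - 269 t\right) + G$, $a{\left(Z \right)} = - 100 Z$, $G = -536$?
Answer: $\frac{1299761749}{997442936} \approx 1.3031$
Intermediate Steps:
$h{\left(p,t \right)} = -536 - 269 t + p t$ ($h{\left(p,t \right)} = \left(t p - 269 t\right) - 536 = \left(p t - 269 t\right) - 536 = \left(- 269 t + p t\right) - 536 = -536 - 269 t + p t$)
$\frac{a{\left(-404 \right)}}{h{\left(-545,-268 \right)}} + \frac{245847}{220008} = \frac{\left(-100\right) \left(-404\right)}{-536 - -72092 - -146060} + \frac{245847}{220008} = \frac{40400}{-536 + 72092 + 146060} + 245847 \cdot \frac{1}{220008} = \frac{40400}{217616} + \frac{81949}{73336} = 40400 \cdot \frac{1}{217616} + \frac{81949}{73336} = \frac{2525}{13601} + \frac{81949}{73336} = \frac{1299761749}{997442936}$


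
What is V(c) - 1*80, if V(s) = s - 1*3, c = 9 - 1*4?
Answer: -78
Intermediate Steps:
c = 5 (c = 9 - 4 = 5)
V(s) = -3 + s (V(s) = s - 3 = -3 + s)
V(c) - 1*80 = (-3 + 5) - 1*80 = 2 - 80 = -78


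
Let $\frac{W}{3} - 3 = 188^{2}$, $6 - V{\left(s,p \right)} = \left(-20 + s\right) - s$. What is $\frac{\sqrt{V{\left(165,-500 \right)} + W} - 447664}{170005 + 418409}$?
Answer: $- \frac{223832}{294207} + \frac{\sqrt{106067}}{588414} \approx -0.76024$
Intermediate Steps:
$V{\left(s,p \right)} = 26$ ($V{\left(s,p \right)} = 6 - \left(\left(-20 + s\right) - s\right) = 6 - -20 = 6 + 20 = 26$)
$W = 106041$ ($W = 9 + 3 \cdot 188^{2} = 9 + 3 \cdot 35344 = 9 + 106032 = 106041$)
$\frac{\sqrt{V{\left(165,-500 \right)} + W} - 447664}{170005 + 418409} = \frac{\sqrt{26 + 106041} - 447664}{170005 + 418409} = \frac{\sqrt{106067} - 447664}{588414} = \left(-447664 + \sqrt{106067}\right) \frac{1}{588414} = - \frac{223832}{294207} + \frac{\sqrt{106067}}{588414}$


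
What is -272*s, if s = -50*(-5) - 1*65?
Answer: -50320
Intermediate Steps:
s = 185 (s = 250 - 65 = 185)
-272*s = -272*185 = -50320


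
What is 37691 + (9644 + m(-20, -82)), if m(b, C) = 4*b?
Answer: 47255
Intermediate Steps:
37691 + (9644 + m(-20, -82)) = 37691 + (9644 + 4*(-20)) = 37691 + (9644 - 80) = 37691 + 9564 = 47255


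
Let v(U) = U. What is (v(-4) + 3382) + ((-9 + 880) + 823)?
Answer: 5072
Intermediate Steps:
(v(-4) + 3382) + ((-9 + 880) + 823) = (-4 + 3382) + ((-9 + 880) + 823) = 3378 + (871 + 823) = 3378 + 1694 = 5072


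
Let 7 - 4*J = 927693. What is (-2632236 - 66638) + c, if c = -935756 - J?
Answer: -6805417/2 ≈ -3.4027e+6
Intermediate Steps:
J = -463843/2 (J = 7/4 - ¼*927693 = 7/4 - 927693/4 = -463843/2 ≈ -2.3192e+5)
c = -1407669/2 (c = -935756 - 1*(-463843/2) = -935756 + 463843/2 = -1407669/2 ≈ -7.0383e+5)
(-2632236 - 66638) + c = (-2632236 - 66638) - 1407669/2 = -2698874 - 1407669/2 = -6805417/2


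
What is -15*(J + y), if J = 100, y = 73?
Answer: -2595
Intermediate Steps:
-15*(J + y) = -15*(100 + 73) = -15*173 = -2595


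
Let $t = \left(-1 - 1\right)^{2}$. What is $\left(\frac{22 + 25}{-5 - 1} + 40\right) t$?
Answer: $\frac{386}{3} \approx 128.67$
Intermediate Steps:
$t = 4$ ($t = \left(-2\right)^{2} = 4$)
$\left(\frac{22 + 25}{-5 - 1} + 40\right) t = \left(\frac{22 + 25}{-5 - 1} + 40\right) 4 = \left(\frac{47}{-6} + 40\right) 4 = \left(47 \left(- \frac{1}{6}\right) + 40\right) 4 = \left(- \frac{47}{6} + 40\right) 4 = \frac{193}{6} \cdot 4 = \frac{386}{3}$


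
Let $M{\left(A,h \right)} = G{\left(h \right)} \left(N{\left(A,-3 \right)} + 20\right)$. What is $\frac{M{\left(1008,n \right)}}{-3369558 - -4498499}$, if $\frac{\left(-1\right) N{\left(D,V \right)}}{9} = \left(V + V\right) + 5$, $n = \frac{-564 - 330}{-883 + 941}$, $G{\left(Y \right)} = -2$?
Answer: $- \frac{2}{38929} \approx -5.1376 \cdot 10^{-5}$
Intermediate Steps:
$n = - \frac{447}{29}$ ($n = - \frac{894}{58} = \left(-894\right) \frac{1}{58} = - \frac{447}{29} \approx -15.414$)
$N{\left(D,V \right)} = -45 - 18 V$ ($N{\left(D,V \right)} = - 9 \left(\left(V + V\right) + 5\right) = - 9 \left(2 V + 5\right) = - 9 \left(5 + 2 V\right) = -45 - 18 V$)
$M{\left(A,h \right)} = -58$ ($M{\left(A,h \right)} = - 2 \left(\left(-45 - -54\right) + 20\right) = - 2 \left(\left(-45 + 54\right) + 20\right) = - 2 \left(9 + 20\right) = \left(-2\right) 29 = -58$)
$\frac{M{\left(1008,n \right)}}{-3369558 - -4498499} = - \frac{58}{-3369558 - -4498499} = - \frac{58}{-3369558 + 4498499} = - \frac{58}{1128941} = \left(-58\right) \frac{1}{1128941} = - \frac{2}{38929}$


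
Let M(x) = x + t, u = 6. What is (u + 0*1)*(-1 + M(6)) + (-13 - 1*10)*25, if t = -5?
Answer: -575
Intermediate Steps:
M(x) = -5 + x (M(x) = x - 5 = -5 + x)
(u + 0*1)*(-1 + M(6)) + (-13 - 1*10)*25 = (6 + 0*1)*(-1 + (-5 + 6)) + (-13 - 1*10)*25 = (6 + 0)*(-1 + 1) + (-13 - 10)*25 = 6*0 - 23*25 = 0 - 575 = -575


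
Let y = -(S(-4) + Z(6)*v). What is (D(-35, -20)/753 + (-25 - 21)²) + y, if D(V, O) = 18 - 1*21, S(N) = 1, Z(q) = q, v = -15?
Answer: 553454/251 ≈ 2205.0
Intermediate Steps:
D(V, O) = -3 (D(V, O) = 18 - 21 = -3)
y = 89 (y = -(1 + 6*(-15)) = -(1 - 90) = -1*(-89) = 89)
(D(-35, -20)/753 + (-25 - 21)²) + y = (-3/753 + (-25 - 21)²) + 89 = (-3*1/753 + (-46)²) + 89 = (-1/251 + 2116) + 89 = 531115/251 + 89 = 553454/251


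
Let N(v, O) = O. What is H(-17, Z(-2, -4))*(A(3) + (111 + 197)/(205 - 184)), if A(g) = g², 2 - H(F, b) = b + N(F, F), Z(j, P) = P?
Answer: 1633/3 ≈ 544.33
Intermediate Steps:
H(F, b) = 2 - F - b (H(F, b) = 2 - (b + F) = 2 - (F + b) = 2 + (-F - b) = 2 - F - b)
H(-17, Z(-2, -4))*(A(3) + (111 + 197)/(205 - 184)) = (2 - 1*(-17) - 1*(-4))*(3² + (111 + 197)/(205 - 184)) = (2 + 17 + 4)*(9 + 308/21) = 23*(9 + 308*(1/21)) = 23*(9 + 44/3) = 23*(71/3) = 1633/3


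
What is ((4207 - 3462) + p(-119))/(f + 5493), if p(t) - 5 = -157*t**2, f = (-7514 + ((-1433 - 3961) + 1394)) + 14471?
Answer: -2222527/8450 ≈ -263.02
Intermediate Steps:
f = 2957 (f = (-7514 + (-5394 + 1394)) + 14471 = (-7514 - 4000) + 14471 = -11514 + 14471 = 2957)
p(t) = 5 - 157*t**2
((4207 - 3462) + p(-119))/(f + 5493) = ((4207 - 3462) + (5 - 157*(-119)**2))/(2957 + 5493) = (745 + (5 - 157*14161))/8450 = (745 + (5 - 2223277))*(1/8450) = (745 - 2223272)*(1/8450) = -2222527*1/8450 = -2222527/8450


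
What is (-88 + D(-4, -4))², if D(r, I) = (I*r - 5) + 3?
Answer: 5476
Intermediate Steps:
D(r, I) = -2 + I*r (D(r, I) = (-5 + I*r) + 3 = -2 + I*r)
(-88 + D(-4, -4))² = (-88 + (-2 - 4*(-4)))² = (-88 + (-2 + 16))² = (-88 + 14)² = (-74)² = 5476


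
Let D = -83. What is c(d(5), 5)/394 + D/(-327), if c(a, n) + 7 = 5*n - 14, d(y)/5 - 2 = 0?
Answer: 17005/64419 ≈ 0.26398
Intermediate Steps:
d(y) = 10 (d(y) = 10 + 5*0 = 10 + 0 = 10)
c(a, n) = -21 + 5*n (c(a, n) = -7 + (5*n - 14) = -7 + (-14 + 5*n) = -21 + 5*n)
c(d(5), 5)/394 + D/(-327) = (-21 + 5*5)/394 - 83/(-327) = (-21 + 25)*(1/394) - 83*(-1/327) = 4*(1/394) + 83/327 = 2/197 + 83/327 = 17005/64419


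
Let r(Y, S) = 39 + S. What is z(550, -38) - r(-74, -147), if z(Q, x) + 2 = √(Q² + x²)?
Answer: 106 + 2*√75986 ≈ 657.31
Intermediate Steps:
z(Q, x) = -2 + √(Q² + x²)
z(550, -38) - r(-74, -147) = (-2 + √(550² + (-38)²)) - (39 - 147) = (-2 + √(302500 + 1444)) - 1*(-108) = (-2 + √303944) + 108 = (-2 + 2*√75986) + 108 = 106 + 2*√75986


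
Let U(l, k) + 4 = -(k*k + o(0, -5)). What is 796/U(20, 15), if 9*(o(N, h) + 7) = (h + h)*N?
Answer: -398/111 ≈ -3.5856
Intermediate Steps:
o(N, h) = -7 + 2*N*h/9 (o(N, h) = -7 + ((h + h)*N)/9 = -7 + ((2*h)*N)/9 = -7 + (2*N*h)/9 = -7 + 2*N*h/9)
U(l, k) = 3 - k² (U(l, k) = -4 - (k*k + (-7 + (2/9)*0*(-5))) = -4 - (k² + (-7 + 0)) = -4 - (k² - 7) = -4 - (-7 + k²) = -4 + (7 - k²) = 3 - k²)
796/U(20, 15) = 796/(3 - 1*15²) = 796/(3 - 1*225) = 796/(3 - 225) = 796/(-222) = 796*(-1/222) = -398/111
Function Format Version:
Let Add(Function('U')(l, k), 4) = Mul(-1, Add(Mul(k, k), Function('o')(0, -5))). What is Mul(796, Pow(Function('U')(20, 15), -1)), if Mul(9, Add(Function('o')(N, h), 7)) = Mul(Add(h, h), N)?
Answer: Rational(-398, 111) ≈ -3.5856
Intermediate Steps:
Function('o')(N, h) = Add(-7, Mul(Rational(2, 9), N, h)) (Function('o')(N, h) = Add(-7, Mul(Rational(1, 9), Mul(Add(h, h), N))) = Add(-7, Mul(Rational(1, 9), Mul(Mul(2, h), N))) = Add(-7, Mul(Rational(1, 9), Mul(2, N, h))) = Add(-7, Mul(Rational(2, 9), N, h)))
Function('U')(l, k) = Add(3, Mul(-1, Pow(k, 2))) (Function('U')(l, k) = Add(-4, Mul(-1, Add(Mul(k, k), Add(-7, Mul(Rational(2, 9), 0, -5))))) = Add(-4, Mul(-1, Add(Pow(k, 2), Add(-7, 0)))) = Add(-4, Mul(-1, Add(Pow(k, 2), -7))) = Add(-4, Mul(-1, Add(-7, Pow(k, 2)))) = Add(-4, Add(7, Mul(-1, Pow(k, 2)))) = Add(3, Mul(-1, Pow(k, 2))))
Mul(796, Pow(Function('U')(20, 15), -1)) = Mul(796, Pow(Add(3, Mul(-1, Pow(15, 2))), -1)) = Mul(796, Pow(Add(3, Mul(-1, 225)), -1)) = Mul(796, Pow(Add(3, -225), -1)) = Mul(796, Pow(-222, -1)) = Mul(796, Rational(-1, 222)) = Rational(-398, 111)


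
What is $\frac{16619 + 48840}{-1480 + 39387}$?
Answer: $\frac{65459}{37907} \approx 1.7268$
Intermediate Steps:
$\frac{16619 + 48840}{-1480 + 39387} = \frac{65459}{37907}$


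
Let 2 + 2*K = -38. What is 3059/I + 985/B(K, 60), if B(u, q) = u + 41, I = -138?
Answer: 1039/42 ≈ 24.738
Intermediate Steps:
K = -20 (K = -1 + (½)*(-38) = -1 - 19 = -20)
B(u, q) = 41 + u
3059/I + 985/B(K, 60) = 3059/(-138) + 985/(41 - 20) = 3059*(-1/138) + 985/21 = -133/6 + 985*(1/21) = -133/6 + 985/21 = 1039/42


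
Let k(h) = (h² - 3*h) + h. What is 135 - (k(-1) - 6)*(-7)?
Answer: 114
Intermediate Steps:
k(h) = h² - 2*h
135 - (k(-1) - 6)*(-7) = 135 - (-(-2 - 1) - 6)*(-7) = 135 - (-1*(-3) - 6)*(-7) = 135 - (3 - 6)*(-7) = 135 - (-3)*(-7) = 135 - 1*21 = 135 - 21 = 114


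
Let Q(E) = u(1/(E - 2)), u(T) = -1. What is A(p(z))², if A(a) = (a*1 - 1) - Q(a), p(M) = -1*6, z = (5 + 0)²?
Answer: 36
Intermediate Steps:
z = 25 (z = 5² = 25)
Q(E) = -1
p(M) = -6
A(a) = a (A(a) = (a*1 - 1) - 1*(-1) = (a - 1) + 1 = (-1 + a) + 1 = a)
A(p(z))² = (-6)² = 36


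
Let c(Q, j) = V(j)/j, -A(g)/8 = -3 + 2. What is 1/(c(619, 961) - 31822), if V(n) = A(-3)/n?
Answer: -923521/29388285254 ≈ -3.1425e-5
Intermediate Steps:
A(g) = 8 (A(g) = -8*(-3 + 2) = -8*(-1) = 8)
V(n) = 8/n
c(Q, j) = 8/j² (c(Q, j) = (8/j)/j = 8/j²)
1/(c(619, 961) - 31822) = 1/(8/961² - 31822) = 1/(8*(1/923521) - 31822) = 1/(8/923521 - 31822) = 1/(-29388285254/923521) = -923521/29388285254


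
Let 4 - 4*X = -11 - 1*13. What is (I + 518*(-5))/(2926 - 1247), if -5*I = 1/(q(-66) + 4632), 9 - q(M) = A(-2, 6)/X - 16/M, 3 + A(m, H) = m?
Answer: -13884731231/9000951100 ≈ -1.5426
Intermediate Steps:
A(m, H) = -3 + m
X = 7 (X = 1 - (-11 - 1*13)/4 = 1 - (-11 - 13)/4 = 1 - 1/4*(-24) = 1 + 6 = 7)
q(M) = 68/7 + 16/M (q(M) = 9 - ((-3 - 2)/7 - 16/M) = 9 - (-5*1/7 - 16/M) = 9 - (-5/7 - 16/M) = 9 + (5/7 + 16/M) = 68/7 + 16/M)
I = -231/5360900 (I = -1/(5*((68/7 + 16/(-66)) + 4632)) = -1/(5*((68/7 + 16*(-1/66)) + 4632)) = -1/(5*((68/7 - 8/33) + 4632)) = -1/(5*(2188/231 + 4632)) = -1/(5*1072180/231) = -1/5*231/1072180 = -231/5360900 ≈ -4.3090e-5)
(I + 518*(-5))/(2926 - 1247) = (-231/5360900 + 518*(-5))/(2926 - 1247) = (-231/5360900 - 2590)/1679 = -13884731231/5360900*1/1679 = -13884731231/9000951100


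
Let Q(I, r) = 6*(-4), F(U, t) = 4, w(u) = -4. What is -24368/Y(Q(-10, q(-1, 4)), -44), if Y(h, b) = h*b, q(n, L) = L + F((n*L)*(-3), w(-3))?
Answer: -1523/66 ≈ -23.076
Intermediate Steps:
q(n, L) = 4 + L (q(n, L) = L + 4 = 4 + L)
Q(I, r) = -24
Y(h, b) = b*h
-24368/Y(Q(-10, q(-1, 4)), -44) = -24368/((-44*(-24))) = -24368/1056 = -24368*1/1056 = -1523/66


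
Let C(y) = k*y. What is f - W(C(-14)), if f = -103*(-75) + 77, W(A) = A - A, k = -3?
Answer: 7802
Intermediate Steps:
C(y) = -3*y
W(A) = 0
f = 7802 (f = 7725 + 77 = 7802)
f - W(C(-14)) = 7802 - 1*0 = 7802 + 0 = 7802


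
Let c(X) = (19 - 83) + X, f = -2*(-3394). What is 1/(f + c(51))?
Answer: 1/6775 ≈ 0.00014760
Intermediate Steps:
f = 6788
c(X) = -64 + X
1/(f + c(51)) = 1/(6788 + (-64 + 51)) = 1/(6788 - 13) = 1/6775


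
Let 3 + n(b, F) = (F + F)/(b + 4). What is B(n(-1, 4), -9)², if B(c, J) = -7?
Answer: 49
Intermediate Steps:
n(b, F) = -3 + 2*F/(4 + b) (n(b, F) = -3 + (F + F)/(b + 4) = -3 + (2*F)/(4 + b) = -3 + 2*F/(4 + b))
B(n(-1, 4), -9)² = (-7)² = 49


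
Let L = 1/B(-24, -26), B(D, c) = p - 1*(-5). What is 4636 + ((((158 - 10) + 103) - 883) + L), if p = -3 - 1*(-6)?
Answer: 32033/8 ≈ 4004.1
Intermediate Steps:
p = 3 (p = -3 + 6 = 3)
B(D, c) = 8 (B(D, c) = 3 - 1*(-5) = 3 + 5 = 8)
L = ⅛ (L = 1/8 = ⅛ ≈ 0.12500)
4636 + ((((158 - 10) + 103) - 883) + L) = 4636 + ((((158 - 10) + 103) - 883) + ⅛) = 4636 + (((148 + 103) - 883) + ⅛) = 4636 + ((251 - 883) + ⅛) = 4636 + (-632 + ⅛) = 4636 - 5055/8 = 32033/8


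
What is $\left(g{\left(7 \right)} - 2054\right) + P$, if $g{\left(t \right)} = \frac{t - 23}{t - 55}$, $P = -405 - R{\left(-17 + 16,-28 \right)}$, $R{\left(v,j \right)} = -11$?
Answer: $- \frac{7343}{3} \approx -2447.7$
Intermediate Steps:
$P = -394$ ($P = -405 - -11 = -405 + 11 = -394$)
$g{\left(t \right)} = \frac{-23 + t}{-55 + t}$
$\left(g{\left(7 \right)} - 2054\right) + P = \left(\frac{-23 + 7}{-55 + 7} - 2054\right) - 394 = \left(\frac{1}{-48} \left(-16\right) - 2054\right) - 394 = \left(\left(- \frac{1}{48}\right) \left(-16\right) - 2054\right) - 394 = \left(\frac{1}{3} - 2054\right) - 394 = - \frac{6161}{3} - 394 = - \frac{7343}{3}$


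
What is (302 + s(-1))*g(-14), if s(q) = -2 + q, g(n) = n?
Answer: -4186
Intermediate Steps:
(302 + s(-1))*g(-14) = (302 + (-2 - 1))*(-14) = (302 - 3)*(-14) = 299*(-14) = -4186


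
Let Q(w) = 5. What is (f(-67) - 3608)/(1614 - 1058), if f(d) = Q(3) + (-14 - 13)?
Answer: -1815/278 ≈ -6.5288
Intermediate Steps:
f(d) = -22 (f(d) = 5 + (-14 - 13) = 5 - 27 = -22)
(f(-67) - 3608)/(1614 - 1058) = (-22 - 3608)/(1614 - 1058) = -3630/556 = -3630*1/556 = -1815/278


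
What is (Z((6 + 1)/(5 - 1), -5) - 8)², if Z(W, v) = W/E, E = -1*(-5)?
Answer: 23409/400 ≈ 58.523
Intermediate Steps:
E = 5
Z(W, v) = W/5
(Z((6 + 1)/(5 - 1), -5) - 8)² = (((6 + 1)/(5 - 1))/5 - 8)² = ((7/4)/5 - 8)² = ((7*(¼))/5 - 8)² = ((⅕)*(7/4) - 8)² = (7/20 - 8)² = (-153/20)² = 23409/400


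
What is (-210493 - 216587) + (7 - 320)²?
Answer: -329111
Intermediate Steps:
(-210493 - 216587) + (7 - 320)² = -427080 + (-313)² = -427080 + 97969 = -329111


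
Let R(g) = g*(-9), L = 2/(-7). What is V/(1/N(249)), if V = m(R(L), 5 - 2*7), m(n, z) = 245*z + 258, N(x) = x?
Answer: -484803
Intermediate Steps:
L = -2/7 (L = 2*(-⅐) = -2/7 ≈ -0.28571)
R(g) = -9*g
m(n, z) = 258 + 245*z
V = -1947 (V = 258 + 245*(5 - 2*7) = 258 + 245*(5 - 14) = 258 + 245*(-9) = 258 - 2205 = -1947)
V/(1/N(249)) = -1947/(1/249) = -1947/1/249 = -1947*249 = -484803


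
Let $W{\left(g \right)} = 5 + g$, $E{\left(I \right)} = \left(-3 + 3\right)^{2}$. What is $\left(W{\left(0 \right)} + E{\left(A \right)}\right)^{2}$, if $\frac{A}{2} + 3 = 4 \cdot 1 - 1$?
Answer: $25$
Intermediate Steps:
$A = 0$ ($A = -6 + 2 \left(4 \cdot 1 - 1\right) = -6 + 2 \left(4 - 1\right) = -6 + 2 \cdot 3 = -6 + 6 = 0$)
$E{\left(I \right)} = 0$ ($E{\left(I \right)} = 0^{2} = 0$)
$\left(W{\left(0 \right)} + E{\left(A \right)}\right)^{2} = \left(\left(5 + 0\right) + 0\right)^{2} = \left(5 + 0\right)^{2} = 5^{2} = 25$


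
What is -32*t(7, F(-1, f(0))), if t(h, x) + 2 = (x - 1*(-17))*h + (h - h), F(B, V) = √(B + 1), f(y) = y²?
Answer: -3744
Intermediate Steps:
F(B, V) = √(1 + B)
t(h, x) = -2 + h*(17 + x) (t(h, x) = -2 + ((x - 1*(-17))*h + (h - h)) = -2 + ((x + 17)*h + 0) = -2 + ((17 + x)*h + 0) = -2 + (h*(17 + x) + 0) = -2 + h*(17 + x))
-32*t(7, F(-1, f(0))) = -32*(-2 + 17*7 + 7*√(1 - 1)) = -32*(-2 + 119 + 7*√0) = -32*(-2 + 119 + 7*0) = -32*(-2 + 119 + 0) = -32*117 = -3744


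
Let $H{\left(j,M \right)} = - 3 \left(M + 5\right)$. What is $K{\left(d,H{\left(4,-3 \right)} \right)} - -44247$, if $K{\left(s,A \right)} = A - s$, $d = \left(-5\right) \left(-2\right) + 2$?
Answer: $44229$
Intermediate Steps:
$d = 12$ ($d = 10 + 2 = 12$)
$H{\left(j,M \right)} = -15 - 3 M$ ($H{\left(j,M \right)} = - 3 \left(5 + M\right) = -15 - 3 M$)
$K{\left(d,H{\left(4,-3 \right)} \right)} - -44247 = \left(\left(-15 - -9\right) - 12\right) - -44247 = \left(\left(-15 + 9\right) - 12\right) + 44247 = \left(-6 - 12\right) + 44247 = -18 + 44247 = 44229$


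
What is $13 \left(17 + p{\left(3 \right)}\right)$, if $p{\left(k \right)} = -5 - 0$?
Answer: $156$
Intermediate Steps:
$p{\left(k \right)} = -5$ ($p{\left(k \right)} = -5 + 0 = -5$)
$13 \left(17 + p{\left(3 \right)}\right) = 13 \left(17 - 5\right) = 13 \cdot 12 = 156$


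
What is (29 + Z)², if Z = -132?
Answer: 10609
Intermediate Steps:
(29 + Z)² = (29 - 132)² = (-103)² = 10609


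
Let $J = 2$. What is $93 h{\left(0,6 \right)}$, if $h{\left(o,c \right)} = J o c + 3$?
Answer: $279$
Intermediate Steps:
$h{\left(o,c \right)} = 3 + 2 c o$ ($h{\left(o,c \right)} = 2 o c + 3 = 2 c o + 3 = 3 + 2 c o$)
$93 h{\left(0,6 \right)} = 93 \left(3 + 2 \cdot 6 \cdot 0\right) = 93 \left(3 + 0\right) = 93 \cdot 3 = 279$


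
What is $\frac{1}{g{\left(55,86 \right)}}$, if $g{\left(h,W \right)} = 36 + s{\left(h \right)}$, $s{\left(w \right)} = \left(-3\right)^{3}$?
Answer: $\frac{1}{9} \approx 0.11111$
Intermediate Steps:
$s{\left(w \right)} = -27$
$g{\left(h,W \right)} = 9$ ($g{\left(h,W \right)} = 36 - 27 = 9$)
$\frac{1}{g{\left(55,86 \right)}} = \frac{1}{9}$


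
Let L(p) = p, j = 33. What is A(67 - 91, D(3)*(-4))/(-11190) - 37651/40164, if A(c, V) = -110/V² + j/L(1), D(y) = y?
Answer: -2535656527/2696610960 ≈ -0.94031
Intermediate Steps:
A(c, V) = 33 - 110/V² (A(c, V) = -110/V² + 33/1 = -110/V² + 33*1 = -110/V² + 33 = 33 - 110/V²)
A(67 - 91, D(3)*(-4))/(-11190) - 37651/40164 = (33 - 110/(3*(-4))²)/(-11190) - 37651/40164 = (33 - 110/(-12)²)*(-1/11190) - 37651*1/40164 = (33 - 110*1/144)*(-1/11190) - 37651/40164 = (33 - 55/72)*(-1/11190) - 37651/40164 = (2321/72)*(-1/11190) - 37651/40164 = -2321/805680 - 37651/40164 = -2535656527/2696610960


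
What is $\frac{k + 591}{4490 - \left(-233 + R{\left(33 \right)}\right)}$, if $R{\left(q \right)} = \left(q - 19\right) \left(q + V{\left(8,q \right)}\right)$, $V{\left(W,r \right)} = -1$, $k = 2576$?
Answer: $\frac{3167}{4275} \approx 0.74082$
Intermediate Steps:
$R{\left(q \right)} = \left(-1 + q\right) \left(-19 + q\right)$ ($R{\left(q \right)} = \left(q - 19\right) \left(q - 1\right) = \left(-19 + q\right) \left(-1 + q\right) = \left(-1 + q\right) \left(-19 + q\right)$)
$\frac{k + 591}{4490 - \left(-233 + R{\left(33 \right)}\right)} = \frac{2576 + 591}{4490 + \left(\left(-9 + 11 \cdot 22\right) - \left(19 + 33^{2} - 660\right)\right)} = \frac{3167}{4490 + \left(\left(-9 + 242\right) - \left(19 + 1089 - 660\right)\right)} = \frac{3167}{4490 + \left(233 - 448\right)} = \frac{3167}{4490 - 215} = \frac{3167}{4275}$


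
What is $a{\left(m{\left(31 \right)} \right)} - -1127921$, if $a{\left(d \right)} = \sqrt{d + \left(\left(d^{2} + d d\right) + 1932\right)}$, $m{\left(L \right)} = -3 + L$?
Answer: $1127921 + 42 \sqrt{2} \approx 1.128 \cdot 10^{6}$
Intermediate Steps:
$a{\left(d \right)} = \sqrt{1932 + d + 2 d^{2}}$ ($a{\left(d \right)} = \sqrt{d + \left(\left(d^{2} + d^{2}\right) + 1932\right)} = \sqrt{d + \left(2 d^{2} + 1932\right)} = \sqrt{d + \left(1932 + 2 d^{2}\right)} = \sqrt{1932 + d + 2 d^{2}}$)
$a{\left(m{\left(31 \right)} \right)} - -1127921 = \sqrt{1932 + \left(-3 + 31\right) + 2 \left(-3 + 31\right)^{2}} - -1127921 = \sqrt{1932 + 28 + 2 \cdot 28^{2}} + 1127921 = \sqrt{1932 + 28 + 2 \cdot 784} + 1127921 = \sqrt{1932 + 28 + 1568} + 1127921 = \sqrt{3528} + 1127921 = 42 \sqrt{2} + 1127921 = 1127921 + 42 \sqrt{2}$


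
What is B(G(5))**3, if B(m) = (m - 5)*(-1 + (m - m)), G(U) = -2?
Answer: 343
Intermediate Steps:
B(m) = 5 - m (B(m) = (-5 + m)*(-1 + 0) = (-5 + m)*(-1) = 5 - m)
B(G(5))**3 = (5 - 1*(-2))**3 = (5 + 2)**3 = 7**3 = 343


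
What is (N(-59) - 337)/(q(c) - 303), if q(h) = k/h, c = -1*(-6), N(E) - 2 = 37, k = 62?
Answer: 447/439 ≈ 1.0182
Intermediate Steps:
N(E) = 39 (N(E) = 2 + 37 = 39)
c = 6
q(h) = 62/h
(N(-59) - 337)/(q(c) - 303) = (39 - 337)/(62/6 - 303) = -298/(62*(⅙) - 303) = -298/(31/3 - 303) = -298/(-878/3) = -298*(-3/878) = 447/439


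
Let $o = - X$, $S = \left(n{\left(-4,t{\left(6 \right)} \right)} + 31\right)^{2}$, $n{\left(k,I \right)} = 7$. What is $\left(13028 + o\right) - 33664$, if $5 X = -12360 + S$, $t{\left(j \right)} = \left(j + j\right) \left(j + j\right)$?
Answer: $- \frac{92264}{5} \approx -18453.0$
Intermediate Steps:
$t{\left(j \right)} = 4 j^{2}$ ($t{\left(j \right)} = 2 j 2 j = 4 j^{2}$)
$S = 1444$ ($S = \left(7 + 31\right)^{2} = 38^{2} = 1444$)
$X = - \frac{10916}{5}$ ($X = \frac{-12360 + 1444}{5} = \frac{1}{5} \left(-10916\right) = - \frac{10916}{5} \approx -2183.2$)
$o = \frac{10916}{5}$ ($o = \left(-1\right) \left(- \frac{10916}{5}\right) = \frac{10916}{5} \approx 2183.2$)
$\left(13028 + o\right) - 33664 = \left(13028 + \frac{10916}{5}\right) - 33664 = \frac{76056}{5} - 33664 = - \frac{92264}{5}$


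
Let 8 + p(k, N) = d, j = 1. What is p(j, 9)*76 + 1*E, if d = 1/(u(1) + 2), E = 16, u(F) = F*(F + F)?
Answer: -573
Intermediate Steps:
u(F) = 2*F**2 (u(F) = F*(2*F) = 2*F**2)
d = 1/4 (d = 1/(2*1**2 + 2) = 1/(2*1 + 2) = 1/(2 + 2) = 1/4 ≈ 0.25000)
p(k, N) = -31/4 (p(k, N) = -8 + 1/4 = -31/4)
p(j, 9)*76 + 1*E = -31/4*76 + 1*16 = -589 + 16 = -573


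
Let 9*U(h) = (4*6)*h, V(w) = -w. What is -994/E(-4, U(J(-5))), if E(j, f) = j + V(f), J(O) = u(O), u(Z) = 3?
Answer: 497/6 ≈ 82.833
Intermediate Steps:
J(O) = 3
U(h) = 8*h/3 (U(h) = ((4*6)*h)/9 = (24*h)/9 = 8*h/3)
E(j, f) = j - f
-994/E(-4, U(J(-5))) = -994/(-4 - 8*3/3) = -994/(-4 - 1*8) = -994/(-4 - 8) = -994/(-12) = -994*(-1/12) = 497/6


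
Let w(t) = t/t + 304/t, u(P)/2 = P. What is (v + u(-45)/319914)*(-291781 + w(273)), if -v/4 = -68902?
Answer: -390183652252547644/4852029 ≈ -8.0417e+10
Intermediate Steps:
v = 275608 (v = -4*(-68902) = 275608)
u(P) = 2*P
w(t) = 1 + 304/t
(v + u(-45)/319914)*(-291781 + w(273)) = (275608 + (2*(-45))/319914)*(-291781 + (304 + 273)/273) = (275608 - 90*1/319914)*(-291781 + (1/273)*577) = (275608 - 5/17773)*(-291781 + 577/273) = (4898380979/17773)*(-79655636/273) = -390183652252547644/4852029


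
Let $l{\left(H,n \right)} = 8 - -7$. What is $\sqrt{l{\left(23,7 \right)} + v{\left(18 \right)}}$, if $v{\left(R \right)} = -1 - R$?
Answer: $2 i \approx 2.0 i$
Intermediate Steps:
$l{\left(H,n \right)} = 15$ ($l{\left(H,n \right)} = 8 + 7 = 15$)
$\sqrt{l{\left(23,7 \right)} + v{\left(18 \right)}} = \sqrt{15 - 19} = \sqrt{-4} = 2 i$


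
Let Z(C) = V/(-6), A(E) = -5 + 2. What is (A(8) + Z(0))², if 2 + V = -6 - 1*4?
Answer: 1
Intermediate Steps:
V = -12 (V = -2 + (-6 - 1*4) = -2 + (-6 - 4) = -2 - 10 = -12)
A(E) = -3
Z(C) = 2 (Z(C) = -12/(-6) = -12*(-⅙) = 2)
(A(8) + Z(0))² = (-3 + 2)² = (-1)² = 1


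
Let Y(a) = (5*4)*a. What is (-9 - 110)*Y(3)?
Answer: -7140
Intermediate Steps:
Y(a) = 20*a
(-9 - 110)*Y(3) = (-9 - 110)*(20*3) = -119*60 = -7140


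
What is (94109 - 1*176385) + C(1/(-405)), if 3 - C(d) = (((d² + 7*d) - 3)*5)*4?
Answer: -2696986129/32805 ≈ -82213.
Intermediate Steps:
C(d) = 63 - 140*d - 20*d² (C(d) = 3 - ((d² + 7*d) - 3)*5*4 = 3 - (-3 + d² + 7*d)*5*4 = 3 - (-15 + 5*d² + 35*d)*4 = 3 - (-60 + 20*d² + 140*d) = 3 + (60 - 140*d - 20*d²) = 63 - 140*d - 20*d²)
(94109 - 1*176385) + C(1/(-405)) = (94109 - 1*176385) + (63 - 140/(-405) - 20*(1/(-405))²) = (94109 - 176385) + (63 - 140*(-1/405) - 20*(-1/405)²) = -82276 + (63 + 28/81 - 20*1/164025) = -82276 + (63 + 28/81 - 4/32805) = -82276 + 2078051/32805 = -2696986129/32805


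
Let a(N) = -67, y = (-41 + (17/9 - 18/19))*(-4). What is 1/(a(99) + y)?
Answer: 171/15943 ≈ 0.010726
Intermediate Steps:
y = 27400/171 (y = (-41 + (17*(⅑) - 18*1/19))*(-4) = (-41 + (17/9 - 18/19))*(-4) = (-41 + 161/171)*(-4) = -6850/171*(-4) = 27400/171 ≈ 160.23)
1/(a(99) + y) = 1/(-67 + 27400/171) = 1/(15943/171) = 171/15943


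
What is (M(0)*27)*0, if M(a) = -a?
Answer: 0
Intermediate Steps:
(M(0)*27)*0 = (-1*0*27)*0 = (0*27)*0 = 0*0 = 0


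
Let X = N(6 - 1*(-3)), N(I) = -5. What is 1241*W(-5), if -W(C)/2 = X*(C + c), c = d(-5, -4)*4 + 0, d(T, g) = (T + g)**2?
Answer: 3958790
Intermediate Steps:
X = -5
c = 324 (c = (-5 - 4)**2*4 + 0 = (-9)**2*4 + 0 = 81*4 + 0 = 324 + 0 = 324)
W(C) = 3240 + 10*C (W(C) = -(-10)*(C + 324) = -(-10)*(324 + C) = -2*(-1620 - 5*C) = 3240 + 10*C)
1241*W(-5) = 1241*(3240 + 10*(-5)) = 1241*(3240 - 50) = 1241*3190 = 3958790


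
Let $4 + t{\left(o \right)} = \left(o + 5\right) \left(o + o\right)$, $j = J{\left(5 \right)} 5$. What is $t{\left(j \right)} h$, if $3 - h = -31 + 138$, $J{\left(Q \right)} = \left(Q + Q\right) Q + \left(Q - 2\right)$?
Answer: $-14881984$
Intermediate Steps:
$J{\left(Q \right)} = -2 + Q + 2 Q^{2}$ ($J{\left(Q \right)} = 2 Q Q + \left(-2 + Q\right) = 2 Q^{2} + \left(-2 + Q\right) = -2 + Q + 2 Q^{2}$)
$j = 265$ ($j = \left(-2 + 5 + 2 \cdot 5^{2}\right) 5 = \left(-2 + 5 + 2 \cdot 25\right) 5 = \left(-2 + 5 + 50\right) 5 = 53 \cdot 5 = 265$)
$t{\left(o \right)} = -4 + 2 o \left(5 + o\right)$ ($t{\left(o \right)} = -4 + \left(o + 5\right) \left(o + o\right) = -4 + \left(5 + o\right) 2 o = -4 + 2 o \left(5 + o\right)$)
$h = -104$ ($h = 3 - \left(-31 + 138\right) = 3 - 107 = -104$)
$t{\left(j \right)} h = \left(-4 + 2 \cdot 265^{2} + 10 \cdot 265\right) \left(-104\right) = \left(-4 + 2 \cdot 70225 + 2650\right) \left(-104\right) = \left(-4 + 140450 + 2650\right) \left(-104\right) = 143096 \left(-104\right) = -14881984$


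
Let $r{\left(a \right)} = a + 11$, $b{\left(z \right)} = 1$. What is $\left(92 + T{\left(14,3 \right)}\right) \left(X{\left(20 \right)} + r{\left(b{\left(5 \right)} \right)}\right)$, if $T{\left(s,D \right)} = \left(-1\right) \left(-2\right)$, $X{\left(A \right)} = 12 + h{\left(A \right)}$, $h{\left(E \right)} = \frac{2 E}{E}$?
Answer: $2444$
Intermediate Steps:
$h{\left(E \right)} = 2$
$r{\left(a \right)} = 11 + a$
$X{\left(A \right)} = 14$ ($X{\left(A \right)} = 12 + 2 = 14$)
$T{\left(s,D \right)} = 2$
$\left(92 + T{\left(14,3 \right)}\right) \left(X{\left(20 \right)} + r{\left(b{\left(5 \right)} \right)}\right) = \left(92 + 2\right) \left(14 + \left(11 + 1\right)\right) = 94 \left(14 + 12\right) = 94 \cdot 26 = 2444$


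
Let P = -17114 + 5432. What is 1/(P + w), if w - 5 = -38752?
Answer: -1/50429 ≈ -1.9830e-5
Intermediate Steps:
w = -38747 (w = 5 - 38752 = -38747)
P = -11682
1/(P + w) = 1/(-11682 - 38747) = 1/(-50429) = -1/50429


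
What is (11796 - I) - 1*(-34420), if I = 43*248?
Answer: 35552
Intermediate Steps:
I = 10664
(11796 - I) - 1*(-34420) = (11796 - 1*10664) - 1*(-34420) = (11796 - 10664) + 34420 = 1132 + 34420 = 35552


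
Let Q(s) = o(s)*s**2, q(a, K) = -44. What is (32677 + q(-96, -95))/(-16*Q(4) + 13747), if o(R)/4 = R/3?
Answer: 97899/37145 ≈ 2.6356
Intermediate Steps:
o(R) = 4*R/3 (o(R) = 4*(R/3) = 4*R/3)
Q(s) = 4*s**3/3 (Q(s) = (4*s/3)*s**2 = 4*s**3/3)
(32677 + q(-96, -95))/(-16*Q(4) + 13747) = (32677 - 44)/(-64*4**3/3 + 13747) = 32633/(-64*64/3 + 13747) = 32633/(-16*256/3 + 13747) = 32633/(-4096/3 + 13747) = 32633/(37145/3) = 32633*(3/37145) = 97899/37145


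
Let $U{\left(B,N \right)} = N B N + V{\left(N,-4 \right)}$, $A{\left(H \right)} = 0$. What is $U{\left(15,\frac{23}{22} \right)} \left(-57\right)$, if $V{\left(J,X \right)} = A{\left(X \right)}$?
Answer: $- \frac{452295}{484} \approx -934.49$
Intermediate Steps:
$V{\left(J,X \right)} = 0$
$U{\left(B,N \right)} = B N^{2}$ ($U{\left(B,N \right)} = N B N + 0 = B N N + 0 = B N^{2} + 0 = B N^{2}$)
$U{\left(15,\frac{23}{22} \right)} \left(-57\right) = 15 \left(\frac{23}{22}\right)^{2} \left(-57\right) = 15 \cdot \frac{529}{484} \left(-57\right) = \frac{7935}{484} \left(-57\right) = - \frac{452295}{484}$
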